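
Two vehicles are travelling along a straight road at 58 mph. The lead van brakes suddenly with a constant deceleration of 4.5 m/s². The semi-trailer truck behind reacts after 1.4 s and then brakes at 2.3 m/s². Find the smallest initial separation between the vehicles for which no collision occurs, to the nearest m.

Minimum gap ≈ 108 m

58 mph × 0.44704 = 25.9283 m/s.
Leader travels v²/(2a_L) = 672.277 / 9.000 = 74.697 m before stopping.
Follower covers v·t_r = 25.9283 × 1.4 = 36.300 m while reacting, then v²/(2a_F) = 672.277 / 4.600 = 146.147 m while braking, for a total of 36.300 + 146.147 = 182.447 m.
Since a_F ≤ a_L and the follower starts braking later, the follower is never slower than the leader, so the closest approach is when both have stopped.
Minimum gap = 182.447 − 74.697 = 107.750 m.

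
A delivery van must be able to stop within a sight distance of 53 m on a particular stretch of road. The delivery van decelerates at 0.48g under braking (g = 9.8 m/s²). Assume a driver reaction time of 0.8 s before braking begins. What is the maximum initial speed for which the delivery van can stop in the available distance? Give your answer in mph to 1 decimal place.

a = 0.48 × 9.8 = 4.704 m/s².
Stopping distance: v·t_r + v²/(2a) = 53 with t_r = 0.8 s and a = 4.704 m/s².
So v² + 7.526 v − 498.62 = 0.
Positive root: v = −a·t_r + √((a·t_r)² + 2a·d) = −3.763 + √(14.160 + 498.62) = 18.8816 m/s.
18.8816 m/s ÷ 0.44704 = 42.237 mph.

Maximum speed ≈ 42.2 mph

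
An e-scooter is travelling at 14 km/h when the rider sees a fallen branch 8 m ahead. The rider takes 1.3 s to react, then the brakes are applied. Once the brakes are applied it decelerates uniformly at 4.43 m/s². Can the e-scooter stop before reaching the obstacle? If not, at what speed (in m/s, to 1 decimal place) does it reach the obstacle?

14 km/h ÷ 3.6 = 3.8889 m/s.
Reaction distance = 3.8889 × 1.3 = 5.056 m.
Braking distance = v²/(2a) = 15.124 / 8.860 = 1.707 m.
Total stopping distance = 5.056 + 1.707 = 6.763 m, vs 8 m available — it stops with 8 − 6.763 = 1.237 m to spare.

Yes — it stops about 1.2 m short of the obstacle, so it never reaches it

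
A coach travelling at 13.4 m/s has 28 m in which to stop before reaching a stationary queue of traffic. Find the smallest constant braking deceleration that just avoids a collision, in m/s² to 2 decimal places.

Required deceleration ≈ 3.21 m/s²

v² = 2a·d ⇒ a = v²/(2d) = 13.4000² / (2 × 28.000) = 179.560 / 56.000 = 3.2064 m/s².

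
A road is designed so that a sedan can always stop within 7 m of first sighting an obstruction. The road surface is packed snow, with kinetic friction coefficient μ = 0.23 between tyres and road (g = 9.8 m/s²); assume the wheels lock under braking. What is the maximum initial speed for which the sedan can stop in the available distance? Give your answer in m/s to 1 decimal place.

a = μg = 0.23 × 9.8 = 2.254 m/s².
v²/(2a) = d ⇒ v = √(2 × 2.254 × 7) = √31.56 = 5.6178 m/s.

Maximum speed ≈ 5.6 m/s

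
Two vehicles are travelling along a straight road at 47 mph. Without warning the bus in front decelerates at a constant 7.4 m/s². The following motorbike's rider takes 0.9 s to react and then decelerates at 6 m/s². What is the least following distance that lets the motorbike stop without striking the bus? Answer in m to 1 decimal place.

47 mph × 0.44704 = 21.0109 m/s.
Leader travels v²/(2a_L) = 441.458 / 14.800 = 29.828 m before stopping.
Follower covers v·t_r = 21.0109 × 0.9 = 18.910 m while reacting, then v²/(2a_F) = 441.458 / 12.000 = 36.788 m while braking, for a total of 18.910 + 36.788 = 55.698 m.
Since a_F ≤ a_L and the follower starts braking later, the follower is never slower than the leader, so the closest approach is when both have stopped.
Minimum gap = 55.698 − 29.828 = 25.870 m.

Minimum gap ≈ 25.9 m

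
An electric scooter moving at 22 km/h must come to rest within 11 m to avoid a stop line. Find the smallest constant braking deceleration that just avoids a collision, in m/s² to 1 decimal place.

22 km/h ÷ 3.6 = 6.1111 m/s.
v² = 2a·d ⇒ a = v²/(2d) = 6.1111² / (2 × 11.000) = 37.346 / 22.000 = 1.6975 m/s².

Required deceleration ≈ 1.7 m/s²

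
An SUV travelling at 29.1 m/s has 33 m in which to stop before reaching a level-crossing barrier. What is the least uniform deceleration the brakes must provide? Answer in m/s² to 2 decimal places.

Required deceleration ≈ 12.83 m/s²

v² = 2a·d ⇒ a = v²/(2d) = 29.1000² / (2 × 33.000) = 846.810 / 66.000 = 12.8305 m/s².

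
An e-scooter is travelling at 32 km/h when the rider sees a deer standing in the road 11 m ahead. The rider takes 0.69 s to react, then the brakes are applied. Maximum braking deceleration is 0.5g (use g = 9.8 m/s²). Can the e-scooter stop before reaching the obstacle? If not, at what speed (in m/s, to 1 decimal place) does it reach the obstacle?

No — it strikes the obstacle at 5.6 m/s

32 km/h ÷ 3.6 = 8.8889 m/s.
a = 0.5 × 9.8 = 4.900 m/s².
Reaction distance = 8.8889 × 0.69 = 6.133 m.
Braking distance needed to stop: v²/(2a) = 79.013 / 9.800 = 8.063 m, so total needed = 6.133 + 8.063 = 14.196 m > 11 m — it cannot stop.
Distance remaining when braking begins: 11 − 6.133 = 4.867 m.
v² = v₀² − 2a·d = 79.013 − 2 × 4.900 × 4.867 = 31.316 m²/s².
v = √31.316 = 5.596 m/s.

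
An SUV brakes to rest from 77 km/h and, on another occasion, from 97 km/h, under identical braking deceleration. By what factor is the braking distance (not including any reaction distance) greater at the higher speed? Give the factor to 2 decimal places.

Braking distance d = v²/(2a), so with a fixed, d ∝ v².
Factor = (97/77)² = 1.2597² = 1.5868.

Factor ≈ 1.59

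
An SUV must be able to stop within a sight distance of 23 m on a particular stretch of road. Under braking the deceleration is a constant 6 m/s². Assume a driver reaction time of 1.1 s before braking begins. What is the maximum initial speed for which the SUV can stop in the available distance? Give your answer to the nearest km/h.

Maximum speed ≈ 41 km/h

Stopping distance: v·t_r + v²/(2a) = 23 with t_r = 1.1 s and a = 6.000 m/s².
So v² + 13.200 v − 276.00 = 0.
Positive root: v = −a·t_r + √((a·t_r)² + 2a·d) = −6.600 + √(43.560 + 276.00) = 11.2762 m/s.
11.2762 m/s × 3.6 = 40.594 km/h.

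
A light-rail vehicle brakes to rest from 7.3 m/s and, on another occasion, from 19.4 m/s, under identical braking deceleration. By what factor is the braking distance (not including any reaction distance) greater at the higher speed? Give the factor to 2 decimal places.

Braking distance d = v²/(2a), so with a fixed, d ∝ v².
Factor = (19.4/7.3)² = 2.6575² = 7.0623.

Factor ≈ 7.06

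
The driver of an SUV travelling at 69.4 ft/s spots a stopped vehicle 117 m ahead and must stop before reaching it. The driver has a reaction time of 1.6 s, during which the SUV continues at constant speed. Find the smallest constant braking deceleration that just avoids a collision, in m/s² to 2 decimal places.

69.4 ft/s × 0.3048 = 21.1531 m/s.
Distance covered during reaction = 21.1531 × 1.6 = 33.845 m.
Distance available for braking: 117 − 33.845 = 83.155 m.
v² = 2a·d ⇒ a = v²/(2d) = 21.1531² / (2 × 83.155) = 447.454 / 166.310 = 2.6905 m/s².

Required deceleration ≈ 2.69 m/s²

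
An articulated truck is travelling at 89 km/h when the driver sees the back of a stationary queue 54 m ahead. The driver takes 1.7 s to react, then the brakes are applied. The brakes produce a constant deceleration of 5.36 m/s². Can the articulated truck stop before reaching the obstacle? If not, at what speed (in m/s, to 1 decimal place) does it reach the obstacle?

No — it strikes the obstacle at 22.0 m/s

89 km/h ÷ 3.6 = 24.7222 m/s.
Reaction distance = 24.7222 × 1.7 = 42.028 m.
Braking distance needed to stop: v²/(2a) = 611.187 / 10.720 = 57.014 m, so total needed = 42.028 + 57.014 = 99.042 m > 54 m — it cannot stop.
Distance remaining when braking begins: 54 − 42.028 = 11.972 m.
v² = v₀² − 2a·d = 611.187 − 2 × 5.360 × 11.972 = 482.847 m²/s².
v = √482.847 = 21.974 m/s.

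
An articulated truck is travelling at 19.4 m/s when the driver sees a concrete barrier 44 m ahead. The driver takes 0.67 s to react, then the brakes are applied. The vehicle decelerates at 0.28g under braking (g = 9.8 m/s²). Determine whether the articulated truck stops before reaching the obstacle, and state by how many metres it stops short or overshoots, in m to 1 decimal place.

No — it overshoots by 37.6 m

a = 0.28 × 9.8 = 2.744 m/s².
Reaction distance = 19.4000 × 0.67 = 12.998 m.
Braking distance = v²/(2a) = 376.360 / 5.488 = 68.579 m.
Total stopping distance = 12.998 + 68.579 = 81.577 m, vs 44 m available — it cannot stop in time and overshoots by 81.577 − 44 = 37.577 m.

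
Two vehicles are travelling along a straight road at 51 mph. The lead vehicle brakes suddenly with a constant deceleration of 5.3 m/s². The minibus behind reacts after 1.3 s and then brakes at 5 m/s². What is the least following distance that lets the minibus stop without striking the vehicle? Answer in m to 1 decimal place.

51 mph × 0.44704 = 22.7990 m/s.
Leader travels v²/(2a_L) = 519.794 / 10.600 = 49.037 m before stopping.
Follower covers v·t_r = 22.7990 × 1.3 = 29.639 m while reacting, then v²/(2a_F) = 519.794 / 10.000 = 51.979 m while braking, for a total of 29.639 + 51.979 = 81.618 m.
Since a_F ≤ a_L and the follower starts braking later, the follower is never slower than the leader, so the closest approach is when both have stopped.
Minimum gap = 81.618 − 49.037 = 32.581 m.

Minimum gap ≈ 32.6 m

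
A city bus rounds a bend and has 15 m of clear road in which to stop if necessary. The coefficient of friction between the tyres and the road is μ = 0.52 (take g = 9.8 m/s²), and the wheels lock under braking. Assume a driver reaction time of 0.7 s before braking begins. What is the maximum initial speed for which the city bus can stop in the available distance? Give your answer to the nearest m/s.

Maximum speed ≈ 9 m/s

a = μg = 0.52 × 9.8 = 5.096 m/s².
Stopping distance: v·t_r + v²/(2a) = 15 with t_r = 0.7 s and a = 5.096 m/s².
So v² + 7.134 v − 152.88 = 0.
Positive root: v = −a·t_r + √((a·t_r)² + 2a·d) = −3.567 + √(12.723 + 152.88) = 9.3017 m/s.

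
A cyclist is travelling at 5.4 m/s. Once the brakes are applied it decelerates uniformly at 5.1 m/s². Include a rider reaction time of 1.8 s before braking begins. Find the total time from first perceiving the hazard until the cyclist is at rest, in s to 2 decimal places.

Total time ≈ 2.86 s

Braking time = v/a = 5.4000 / 5.100 = 1.059 s.
Total = 1.8 + 1.059 = 2.859 s.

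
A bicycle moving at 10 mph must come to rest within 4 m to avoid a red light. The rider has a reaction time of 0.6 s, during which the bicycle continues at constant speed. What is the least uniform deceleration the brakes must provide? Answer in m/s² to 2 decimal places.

10 mph × 0.44704 = 4.4704 m/s.
Distance covered during reaction = 4.4704 × 0.6 = 2.682 m.
Distance available for braking: 4 − 2.682 = 1.318 m.
v² = 2a·d ⇒ a = v²/(2d) = 4.4704² / (2 × 1.318) = 19.984 / 2.636 = 7.5812 m/s².

Required deceleration ≈ 7.58 m/s²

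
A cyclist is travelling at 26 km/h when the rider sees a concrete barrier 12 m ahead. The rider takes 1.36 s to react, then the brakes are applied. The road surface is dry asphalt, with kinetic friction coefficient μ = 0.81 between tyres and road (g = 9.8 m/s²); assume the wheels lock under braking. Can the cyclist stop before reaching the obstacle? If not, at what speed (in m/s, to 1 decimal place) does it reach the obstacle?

26 km/h ÷ 3.6 = 7.2222 m/s.
a = μg = 0.81 × 9.8 = 7.938 m/s².
Reaction distance = 7.2222 × 1.36 = 9.822 m.
Braking distance needed to stop: v²/(2a) = 52.160 / 15.876 = 3.285 m, so total needed = 9.822 + 3.285 = 13.107 m > 12 m — it cannot stop.
Distance remaining when braking begins: 12 − 9.822 = 2.178 m.
v² = v₀² − 2a·d = 52.160 − 2 × 7.938 × 2.178 = 17.582 m²/s².
v = √17.582 = 4.193 m/s.

No — it strikes the obstacle at 4.2 m/s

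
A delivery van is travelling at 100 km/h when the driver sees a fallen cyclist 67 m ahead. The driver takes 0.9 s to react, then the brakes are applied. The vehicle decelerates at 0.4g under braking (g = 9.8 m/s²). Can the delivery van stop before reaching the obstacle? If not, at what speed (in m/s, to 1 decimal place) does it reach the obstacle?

No — it strikes the obstacle at 21.0 m/s

100 km/h ÷ 3.6 = 27.7778 m/s.
a = 0.4 × 9.8 = 3.920 m/s².
Reaction distance = 27.7778 × 0.9 = 25.000 m.
Braking distance needed to stop: v²/(2a) = 771.606 / 7.840 = 98.419 m, so total needed = 25.000 + 98.419 = 123.419 m > 67 m — it cannot stop.
Distance remaining when braking begins: 67 − 25.000 = 42.000 m.
v² = v₀² − 2a·d = 771.606 − 2 × 3.920 × 42.000 = 442.326 m²/s².
v = √442.326 = 21.032 m/s.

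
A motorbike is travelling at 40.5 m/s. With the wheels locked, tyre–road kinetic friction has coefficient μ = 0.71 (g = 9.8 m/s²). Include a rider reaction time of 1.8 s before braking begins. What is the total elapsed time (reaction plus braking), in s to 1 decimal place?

a = μg = 0.71 × 9.8 = 6.958 m/s².
Braking time = v/a = 40.5000 / 6.958 = 5.821 s.
Total = 1.8 + 5.821 = 7.621 s.

Total time ≈ 7.6 s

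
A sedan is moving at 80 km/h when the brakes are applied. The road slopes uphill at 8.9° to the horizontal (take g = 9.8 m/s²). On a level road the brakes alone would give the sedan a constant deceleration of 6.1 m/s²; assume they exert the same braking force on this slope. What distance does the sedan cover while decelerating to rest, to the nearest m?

80 km/h ÷ 3.6 = 22.2222 m/s.
Gravity along the uphill slope adds to the braking deceleration: a_eff = 6.100 + 9.8·sin 8.9° = 6.100 + 1.516 = 7.616 m/s².
Braking distance = v²/(2a) = 22.2222² / (2 × 7.616) = 493.826 / 15.232 = 32.420 m.

Braking distance ≈ 32 m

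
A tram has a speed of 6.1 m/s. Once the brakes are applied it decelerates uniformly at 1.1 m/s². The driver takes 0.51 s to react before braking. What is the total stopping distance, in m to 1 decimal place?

Reaction distance = v·t_r = 6.1000 × 0.51 = 3.111 m.
Braking distance = v²/(2a) = 6.1000² / (2 × 1.100) = 37.210 / 2.200 = 16.914 m.
Total = 3.111 + 16.914 = 20.025 m.

Total stopping distance ≈ 20.0 m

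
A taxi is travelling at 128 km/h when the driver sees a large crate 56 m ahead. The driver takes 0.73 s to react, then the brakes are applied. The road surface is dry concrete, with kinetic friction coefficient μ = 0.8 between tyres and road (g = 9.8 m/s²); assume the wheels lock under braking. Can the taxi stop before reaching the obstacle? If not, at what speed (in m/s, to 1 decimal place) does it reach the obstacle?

128 km/h ÷ 3.6 = 35.5556 m/s.
a = μg = 0.8 × 9.8 = 7.840 m/s².
Reaction distance = 35.5556 × 0.73 = 25.956 m.
Braking distance needed to stop: v²/(2a) = 1264.201 / 15.680 = 80.625 m, so total needed = 25.956 + 80.625 = 106.581 m > 56 m — it cannot stop.
Distance remaining when braking begins: 56 − 25.956 = 30.044 m.
v² = v₀² − 2a·d = 1264.201 − 2 × 7.840 × 30.044 = 793.111 m²/s².
v = √793.111 = 28.162 m/s.

No — it strikes the obstacle at 28.2 m/s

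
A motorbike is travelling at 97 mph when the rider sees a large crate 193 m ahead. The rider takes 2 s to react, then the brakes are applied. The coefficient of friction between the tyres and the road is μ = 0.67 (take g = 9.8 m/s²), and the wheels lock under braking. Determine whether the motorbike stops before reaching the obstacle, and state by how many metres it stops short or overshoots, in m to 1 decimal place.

97 mph × 0.44704 = 43.3629 m/s.
a = μg = 0.67 × 9.8 = 6.566 m/s².
Reaction distance = 43.3629 × 2 = 86.726 m.
Braking distance = v²/(2a) = 1880.341 / 13.132 = 143.188 m.
Total stopping distance = 86.726 + 143.188 = 229.914 m, vs 193 m available — it cannot stop in time and overshoots by 229.914 − 193 = 36.914 m.

No — it overshoots by 36.9 m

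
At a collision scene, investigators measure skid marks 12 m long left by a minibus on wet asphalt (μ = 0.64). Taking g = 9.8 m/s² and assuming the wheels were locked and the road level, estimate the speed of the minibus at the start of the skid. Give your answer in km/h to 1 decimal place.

Deceleration a = μg = 0.64 × 9.8 = 6.272 m/s².
v = √(2a·d) = √(2 × 6.272 × 12) = √150.528 = 12.2690 m/s.
= 12.2690 × 3.6 = 44.168 km/h.

Initial speed ≈ 44.2 km/h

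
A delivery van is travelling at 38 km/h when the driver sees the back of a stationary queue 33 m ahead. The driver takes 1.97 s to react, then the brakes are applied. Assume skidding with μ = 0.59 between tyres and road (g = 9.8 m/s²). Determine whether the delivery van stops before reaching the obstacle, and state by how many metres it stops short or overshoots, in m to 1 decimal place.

Yes — it stops 2.6 m short of the obstacle

38 km/h ÷ 3.6 = 10.5556 m/s.
a = μg = 0.59 × 9.8 = 5.782 m/s².
Reaction distance = 10.5556 × 1.97 = 20.795 m.
Braking distance = v²/(2a) = 111.421 / 11.564 = 9.635 m.
Total stopping distance = 20.795 + 9.635 = 30.430 m, vs 33 m available — it stops with 33 − 30.430 = 2.570 m to spare.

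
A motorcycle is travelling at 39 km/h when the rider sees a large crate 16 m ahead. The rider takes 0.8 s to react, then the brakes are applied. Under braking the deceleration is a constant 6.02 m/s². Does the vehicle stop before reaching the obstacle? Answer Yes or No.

39 km/h ÷ 3.6 = 10.8333 m/s.
Reaction distance = 10.8333 × 0.8 = 8.667 m.
Braking distance = v²/(2a) = 117.360 / 12.040 = 9.748 m.
Total stopping distance = 8.667 + 9.748 = 18.415 m, vs 16 m available — it cannot stop in time and overshoots by 18.415 − 16 = 2.415 m.

No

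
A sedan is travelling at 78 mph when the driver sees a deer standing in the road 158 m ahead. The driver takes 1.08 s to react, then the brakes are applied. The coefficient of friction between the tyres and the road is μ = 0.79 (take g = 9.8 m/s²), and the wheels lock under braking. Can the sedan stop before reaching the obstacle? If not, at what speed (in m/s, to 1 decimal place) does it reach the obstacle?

78 mph × 0.44704 = 34.8691 m/s.
a = μg = 0.79 × 9.8 = 7.742 m/s².
Reaction distance = 34.8691 × 1.08 = 37.659 m.
Braking distance = v²/(2a) = 1215.854 / 15.484 = 78.523 m.
Total stopping distance = 37.659 + 78.523 = 116.182 m, vs 158 m available — it stops with 158 − 116.182 = 41.818 m to spare.

Yes — it stops about 41.8 m short of the obstacle, so it never reaches it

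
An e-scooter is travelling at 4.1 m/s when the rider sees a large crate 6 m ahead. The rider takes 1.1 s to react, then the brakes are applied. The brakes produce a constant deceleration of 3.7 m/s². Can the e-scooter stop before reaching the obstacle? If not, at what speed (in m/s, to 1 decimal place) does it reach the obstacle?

No — it strikes the obstacle at 2.4 m/s

Reaction distance = 4.1000 × 1.1 = 4.510 m.
Braking distance needed to stop: v²/(2a) = 16.810 / 7.400 = 2.272 m, so total needed = 4.510 + 2.272 = 6.782 m > 6 m — it cannot stop.
Distance remaining when braking begins: 6 − 4.510 = 1.490 m.
v² = v₀² − 2a·d = 16.810 − 2 × 3.700 × 1.490 = 5.784 m²/s².
v = √5.784 = 2.405 m/s.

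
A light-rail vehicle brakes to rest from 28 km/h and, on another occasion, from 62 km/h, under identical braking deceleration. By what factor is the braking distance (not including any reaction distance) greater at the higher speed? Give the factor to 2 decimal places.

Braking distance d = v²/(2a), so with a fixed, d ∝ v².
Factor = (62/28)² = 2.2143² = 4.9031.

Factor ≈ 4.90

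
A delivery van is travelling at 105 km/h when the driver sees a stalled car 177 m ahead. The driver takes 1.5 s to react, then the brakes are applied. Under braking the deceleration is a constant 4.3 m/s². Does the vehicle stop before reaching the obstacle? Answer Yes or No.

Yes

105 km/h ÷ 3.6 = 29.1667 m/s.
Reaction distance = 29.1667 × 1.5 = 43.750 m.
Braking distance = v²/(2a) = 850.696 / 8.600 = 98.918 m.
Total stopping distance = 43.750 + 98.918 = 142.668 m, vs 177 m available — it stops with 177 − 142.668 = 34.332 m to spare.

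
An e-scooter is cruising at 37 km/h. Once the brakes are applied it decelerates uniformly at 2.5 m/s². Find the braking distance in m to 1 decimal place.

Braking distance ≈ 21.1 m

37 km/h ÷ 3.6 = 10.2778 m/s.
Braking distance = v²/(2a) = 10.2778² / (2 × 2.500) = 105.633 / 5.000 = 21.127 m.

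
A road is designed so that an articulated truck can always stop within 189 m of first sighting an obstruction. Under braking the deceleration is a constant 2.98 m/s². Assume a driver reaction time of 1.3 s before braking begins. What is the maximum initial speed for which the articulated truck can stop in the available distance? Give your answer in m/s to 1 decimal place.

Stopping distance: v·t_r + v²/(2a) = 189 with t_r = 1.3 s and a = 2.980 m/s².
So v² + 7.748 v − 1126.44 = 0.
Positive root: v = −a·t_r + √((a·t_r)² + 2a·d) = −3.874 + √(15.008 + 1126.44) = 29.9113 m/s.

Maximum speed ≈ 29.9 m/s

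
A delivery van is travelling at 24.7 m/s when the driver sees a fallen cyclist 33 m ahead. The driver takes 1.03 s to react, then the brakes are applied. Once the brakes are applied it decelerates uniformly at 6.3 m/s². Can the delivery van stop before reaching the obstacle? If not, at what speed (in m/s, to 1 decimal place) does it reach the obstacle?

Reaction distance = 24.7000 × 1.03 = 25.441 m.
Braking distance needed to stop: v²/(2a) = 610.090 / 12.600 = 48.420 m, so total needed = 25.441 + 48.420 = 73.861 m > 33 m — it cannot stop.
Distance remaining when braking begins: 33 − 25.441 = 7.559 m.
v² = v₀² − 2a·d = 610.090 − 2 × 6.300 × 7.559 = 514.847 m²/s².
v = √514.847 = 22.690 m/s.

No — it strikes the obstacle at 22.7 m/s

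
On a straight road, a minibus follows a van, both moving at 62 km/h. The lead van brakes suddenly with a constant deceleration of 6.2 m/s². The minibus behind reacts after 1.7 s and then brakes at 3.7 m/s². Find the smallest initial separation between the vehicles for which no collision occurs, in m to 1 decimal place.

Minimum gap ≈ 45.4 m

62 km/h ÷ 3.6 = 17.2222 m/s.
Leader travels v²/(2a_L) = 296.604 / 12.400 = 23.920 m before stopping.
Follower covers v·t_r = 17.2222 × 1.7 = 29.278 m while reacting, then v²/(2a_F) = 296.604 / 7.400 = 40.082 m while braking, for a total of 29.278 + 40.082 = 69.360 m.
Since a_F ≤ a_L and the follower starts braking later, the follower is never slower than the leader, so the closest approach is when both have stopped.
Minimum gap = 69.360 − 23.920 = 45.440 m.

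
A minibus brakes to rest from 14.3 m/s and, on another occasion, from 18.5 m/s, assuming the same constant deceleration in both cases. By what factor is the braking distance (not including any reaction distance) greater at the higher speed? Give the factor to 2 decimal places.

Braking distance d = v²/(2a), so with a fixed, d ∝ v².
Factor = (18.5/14.3)² = 1.2937² = 1.6737.

Factor ≈ 1.67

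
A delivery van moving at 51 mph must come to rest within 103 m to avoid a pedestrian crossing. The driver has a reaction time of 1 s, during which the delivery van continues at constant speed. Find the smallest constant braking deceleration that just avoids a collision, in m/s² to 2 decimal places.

51 mph × 0.44704 = 22.7990 m/s.
Distance covered during reaction = 22.7990 × 1 = 22.799 m.
Distance available for braking: 103 − 22.799 = 80.201 m.
v² = 2a·d ⇒ a = v²/(2d) = 22.7990² / (2 × 80.201) = 519.794 / 160.402 = 3.2406 m/s².

Required deceleration ≈ 3.24 m/s²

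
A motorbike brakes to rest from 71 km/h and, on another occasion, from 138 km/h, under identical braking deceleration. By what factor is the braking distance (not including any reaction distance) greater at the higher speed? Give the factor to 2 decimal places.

Braking distance d = v²/(2a), so with a fixed, d ∝ v².
Factor = (138/71)² = 1.9437² = 3.7780.

Factor ≈ 3.78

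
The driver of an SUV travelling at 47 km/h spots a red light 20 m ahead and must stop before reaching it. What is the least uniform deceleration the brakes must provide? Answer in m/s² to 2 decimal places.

47 km/h ÷ 3.6 = 13.0556 m/s.
v² = 2a·d ⇒ a = v²/(2d) = 13.0556² / (2 × 20.000) = 170.449 / 40.000 = 4.2612 m/s².

Required deceleration ≈ 4.26 m/s²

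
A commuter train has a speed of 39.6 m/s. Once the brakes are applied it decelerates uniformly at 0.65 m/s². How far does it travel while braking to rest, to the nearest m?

Braking distance ≈ 1206 m

Braking distance = v²/(2a) = 39.6000² / (2 × 0.650) = 1568.160 / 1.300 = 1206.277 m.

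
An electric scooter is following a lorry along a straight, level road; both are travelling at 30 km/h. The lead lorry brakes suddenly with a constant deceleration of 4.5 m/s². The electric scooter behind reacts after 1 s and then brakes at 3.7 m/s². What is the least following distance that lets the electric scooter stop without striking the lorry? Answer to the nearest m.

Minimum gap ≈ 10 m

30 km/h ÷ 3.6 = 8.3333 m/s.
Leader travels v²/(2a_L) = 69.444 / 9.000 = 7.716 m before stopping.
Follower covers v·t_r = 8.3333 × 1 = 8.333 m while reacting, then v²/(2a_F) = 69.444 / 7.400 = 9.384 m while braking, for a total of 8.333 + 9.384 = 17.717 m.
Since a_F ≤ a_L and the follower starts braking later, the follower is never slower than the leader, so the closest approach is when both have stopped.
Minimum gap = 17.717 − 7.716 = 10.001 m.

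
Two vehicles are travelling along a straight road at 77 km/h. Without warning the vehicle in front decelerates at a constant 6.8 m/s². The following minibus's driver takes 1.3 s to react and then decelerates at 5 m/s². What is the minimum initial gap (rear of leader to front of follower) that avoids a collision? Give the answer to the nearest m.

77 km/h ÷ 3.6 = 21.3889 m/s.
Leader travels v²/(2a_L) = 457.485 / 13.600 = 33.639 m before stopping.
Follower covers v·t_r = 21.3889 × 1.3 = 27.806 m while reacting, then v²/(2a_F) = 457.485 / 10.000 = 45.748 m while braking, for a total of 27.806 + 45.748 = 73.554 m.
Since a_F ≤ a_L and the follower starts braking later, the follower is never slower than the leader, so the closest approach is when both have stopped.
Minimum gap = 73.554 − 33.639 = 39.915 m.

Minimum gap ≈ 40 m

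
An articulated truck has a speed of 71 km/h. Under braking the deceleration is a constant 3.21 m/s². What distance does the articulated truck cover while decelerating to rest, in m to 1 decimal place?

Braking distance ≈ 60.6 m

71 km/h ÷ 3.6 = 19.7222 m/s.
Braking distance = v²/(2a) = 19.7222² / (2 × 3.210) = 388.965 / 6.420 = 60.586 m.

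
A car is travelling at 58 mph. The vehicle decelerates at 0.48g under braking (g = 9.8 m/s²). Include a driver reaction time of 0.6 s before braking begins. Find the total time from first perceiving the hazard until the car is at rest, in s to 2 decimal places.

Total time ≈ 6.11 s

58 mph × 0.44704 = 25.9283 m/s.
a = 0.48 × 9.8 = 4.704 m/s².
Braking time = v/a = 25.9283 / 4.704 = 5.512 s.
Total = 0.6 + 5.512 = 6.112 s.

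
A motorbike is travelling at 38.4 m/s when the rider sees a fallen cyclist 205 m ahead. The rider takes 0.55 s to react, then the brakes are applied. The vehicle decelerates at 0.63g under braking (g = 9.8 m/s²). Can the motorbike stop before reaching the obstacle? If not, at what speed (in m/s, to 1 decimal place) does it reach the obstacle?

a = 0.63 × 9.8 = 6.174 m/s².
Reaction distance = 38.4000 × 0.55 = 21.120 m.
Braking distance = v²/(2a) = 1474.560 / 12.348 = 119.417 m.
Total stopping distance = 21.120 + 119.417 = 140.537 m, vs 205 m available — it stops with 205 − 140.537 = 64.463 m to spare.

Yes — it stops about 64.5 m short of the obstacle, so it never reaches it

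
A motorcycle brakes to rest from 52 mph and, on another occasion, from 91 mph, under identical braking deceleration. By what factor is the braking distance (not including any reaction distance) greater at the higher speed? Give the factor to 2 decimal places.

Braking distance d = v²/(2a), so with a fixed, d ∝ v².
Factor = (91/52)² = 1.7500² = 3.0625.

Factor ≈ 3.06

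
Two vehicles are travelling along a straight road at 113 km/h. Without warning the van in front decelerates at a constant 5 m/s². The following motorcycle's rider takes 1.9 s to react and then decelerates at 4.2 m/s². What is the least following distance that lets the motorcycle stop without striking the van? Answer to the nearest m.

Minimum gap ≈ 78 m

113 km/h ÷ 3.6 = 31.3889 m/s.
Leader travels v²/(2a_L) = 985.263 / 10.000 = 98.526 m before stopping.
Follower covers v·t_r = 31.3889 × 1.9 = 59.639 m while reacting, then v²/(2a_F) = 985.263 / 8.400 = 117.293 m while braking, for a total of 59.639 + 117.293 = 176.932 m.
Since a_F ≤ a_L and the follower starts braking later, the follower is never slower than the leader, so the closest approach is when both have stopped.
Minimum gap = 176.932 − 98.526 = 78.406 m.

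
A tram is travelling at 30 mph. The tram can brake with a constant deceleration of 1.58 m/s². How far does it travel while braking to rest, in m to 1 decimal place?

30 mph × 0.44704 = 13.4112 m/s.
Braking distance = v²/(2a) = 13.4112² / (2 × 1.580) = 179.860 / 3.160 = 56.918 m.

Braking distance ≈ 56.9 m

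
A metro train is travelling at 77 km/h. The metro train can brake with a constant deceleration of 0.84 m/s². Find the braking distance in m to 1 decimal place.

77 km/h ÷ 3.6 = 21.3889 m/s.
Braking distance = v²/(2a) = 21.3889² / (2 × 0.840) = 457.485 / 1.680 = 272.312 m.

Braking distance ≈ 272.3 m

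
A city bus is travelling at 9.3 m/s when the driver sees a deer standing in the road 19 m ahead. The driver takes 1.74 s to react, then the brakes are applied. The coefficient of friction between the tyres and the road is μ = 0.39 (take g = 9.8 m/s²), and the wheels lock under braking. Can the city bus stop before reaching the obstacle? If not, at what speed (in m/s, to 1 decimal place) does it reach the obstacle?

No — it strikes the obstacle at 8.1 m/s

a = μg = 0.39 × 9.8 = 3.822 m/s².
Reaction distance = 9.3000 × 1.74 = 16.182 m.
Braking distance needed to stop: v²/(2a) = 86.490 / 7.644 = 11.315 m, so total needed = 16.182 + 11.315 = 27.497 m > 19 m — it cannot stop.
Distance remaining when braking begins: 19 − 16.182 = 2.818 m.
v² = v₀² − 2a·d = 86.490 − 2 × 3.822 × 2.818 = 64.949 m²/s².
v = √64.949 = 8.059 m/s.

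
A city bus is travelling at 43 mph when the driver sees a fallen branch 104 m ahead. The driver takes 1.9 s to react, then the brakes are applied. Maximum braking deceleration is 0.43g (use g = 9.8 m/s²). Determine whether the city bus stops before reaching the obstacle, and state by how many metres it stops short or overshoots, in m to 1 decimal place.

43 mph × 0.44704 = 19.2227 m/s.
a = 0.43 × 9.8 = 4.214 m/s².
Reaction distance = 19.2227 × 1.9 = 36.523 m.
Braking distance = v²/(2a) = 369.512 / 8.428 = 43.843 m.
Total stopping distance = 36.523 + 43.843 = 80.366 m, vs 104 m available — it stops with 104 − 80.366 = 23.634 m to spare.

Yes — it stops 23.6 m short of the obstacle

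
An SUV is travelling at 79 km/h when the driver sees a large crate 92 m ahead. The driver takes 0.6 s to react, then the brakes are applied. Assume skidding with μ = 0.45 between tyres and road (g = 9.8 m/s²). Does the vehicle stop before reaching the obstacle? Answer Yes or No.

79 km/h ÷ 3.6 = 21.9444 m/s.
a = μg = 0.45 × 9.8 = 4.410 m/s².
Reaction distance = 21.9444 × 0.6 = 13.167 m.
Braking distance = v²/(2a) = 481.557 / 8.820 = 54.598 m.
Total stopping distance = 13.167 + 54.598 = 67.765 m, vs 92 m available — it stops with 92 − 67.765 = 24.235 m to spare.

Yes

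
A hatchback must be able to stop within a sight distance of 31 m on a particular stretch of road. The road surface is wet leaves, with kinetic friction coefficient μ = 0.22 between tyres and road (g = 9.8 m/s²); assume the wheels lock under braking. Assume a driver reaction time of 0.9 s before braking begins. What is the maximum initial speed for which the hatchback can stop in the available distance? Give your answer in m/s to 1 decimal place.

Maximum speed ≈ 9.8 m/s

a = μg = 0.22 × 9.8 = 2.156 m/s².
Stopping distance: v·t_r + v²/(2a) = 31 with t_r = 0.9 s and a = 2.156 m/s².
So v² + 3.881 v − 133.67 = 0.
Positive root: v = −a·t_r + √((a·t_r)² + 2a·d) = −1.940 + √(3.764 + 133.67) = 9.7832 m/s.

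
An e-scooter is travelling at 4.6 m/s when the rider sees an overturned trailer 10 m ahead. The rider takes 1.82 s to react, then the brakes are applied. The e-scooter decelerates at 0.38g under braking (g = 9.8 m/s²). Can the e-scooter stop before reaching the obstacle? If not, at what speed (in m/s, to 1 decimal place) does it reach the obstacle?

No — it strikes the obstacle at 3.0 m/s

a = 0.38 × 9.8 = 3.724 m/s².
Reaction distance = 4.6000 × 1.82 = 8.372 m.
Braking distance needed to stop: v²/(2a) = 21.160 / 7.448 = 2.841 m, so total needed = 8.372 + 2.841 = 11.213 m > 10 m — it cannot stop.
Distance remaining when braking begins: 10 − 8.372 = 1.628 m.
v² = v₀² − 2a·d = 21.160 − 2 × 3.724 × 1.628 = 9.035 m²/s².
v = √9.035 = 3.006 m/s.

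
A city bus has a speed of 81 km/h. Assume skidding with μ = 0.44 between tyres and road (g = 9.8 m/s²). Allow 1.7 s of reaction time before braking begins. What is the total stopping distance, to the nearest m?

Total stopping distance ≈ 97 m

81 km/h ÷ 3.6 = 22.5000 m/s.
a = μg = 0.44 × 9.8 = 4.312 m/s².
Reaction distance = v·t_r = 22.5000 × 1.7 = 38.250 m.
Braking distance = v²/(2a) = 22.5000² / (2 × 4.312) = 506.250 / 8.624 = 58.702 m.
Total = 38.250 + 58.702 = 96.952 m.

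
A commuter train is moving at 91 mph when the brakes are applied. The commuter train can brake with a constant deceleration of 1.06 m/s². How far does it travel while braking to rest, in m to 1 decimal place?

Braking distance ≈ 780.6 m

91 mph × 0.44704 = 40.6806 m/s.
Braking distance = v²/(2a) = 40.6806² / (2 × 1.060) = 1654.911 / 2.120 = 780.618 m.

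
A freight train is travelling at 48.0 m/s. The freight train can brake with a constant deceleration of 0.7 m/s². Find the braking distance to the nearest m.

Braking distance ≈ 1646 m

Braking distance = v²/(2a) = 48.0000² / (2 × 0.700) = 2304.000 / 1.400 = 1645.714 m.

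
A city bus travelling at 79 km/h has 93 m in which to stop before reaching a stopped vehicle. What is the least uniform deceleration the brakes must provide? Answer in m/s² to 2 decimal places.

79 km/h ÷ 3.6 = 21.9444 m/s.
v² = 2a·d ⇒ a = v²/(2d) = 21.9444² / (2 × 93.000) = 481.557 / 186.000 = 2.5890 m/s².

Required deceleration ≈ 2.59 m/s²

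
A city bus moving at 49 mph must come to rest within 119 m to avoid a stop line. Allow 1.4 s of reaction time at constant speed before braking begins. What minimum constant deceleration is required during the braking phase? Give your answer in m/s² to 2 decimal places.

Required deceleration ≈ 2.72 m/s²

49 mph × 0.44704 = 21.9050 m/s.
Distance covered during reaction = 21.9050 × 1.4 = 30.667 m.
Distance available for braking: 119 − 30.667 = 88.333 m.
v² = 2a·d ⇒ a = v²/(2d) = 21.9050² / (2 × 88.333) = 479.829 / 176.666 = 2.7160 m/s².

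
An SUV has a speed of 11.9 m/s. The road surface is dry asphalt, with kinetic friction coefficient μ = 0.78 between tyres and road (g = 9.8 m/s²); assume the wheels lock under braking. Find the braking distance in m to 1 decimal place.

Braking distance ≈ 9.3 m

a = μg = 0.78 × 9.8 = 7.644 m/s².
Braking distance = v²/(2a) = 11.9000² / (2 × 7.644) = 141.610 / 15.288 = 9.263 m.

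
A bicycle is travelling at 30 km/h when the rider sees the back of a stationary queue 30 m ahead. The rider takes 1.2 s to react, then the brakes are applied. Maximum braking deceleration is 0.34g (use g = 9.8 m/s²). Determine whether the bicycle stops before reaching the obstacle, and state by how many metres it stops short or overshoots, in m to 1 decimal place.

Yes — it stops 9.6 m short of the obstacle

30 km/h ÷ 3.6 = 8.3333 m/s.
a = 0.34 × 9.8 = 3.332 m/s².
Reaction distance = 8.3333 × 1.2 = 10.000 m.
Braking distance = v²/(2a) = 69.444 / 6.664 = 10.421 m.
Total stopping distance = 10.000 + 10.421 = 20.421 m, vs 30 m available — it stops with 30 − 20.421 = 9.579 m to spare.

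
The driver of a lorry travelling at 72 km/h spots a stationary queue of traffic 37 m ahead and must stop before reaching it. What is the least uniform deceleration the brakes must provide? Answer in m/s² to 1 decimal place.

Required deceleration ≈ 5.4 m/s²

72 km/h ÷ 3.6 = 20.0000 m/s.
v² = 2a·d ⇒ a = v²/(2d) = 20.0000² / (2 × 37.000) = 400.000 / 74.000 = 5.4054 m/s².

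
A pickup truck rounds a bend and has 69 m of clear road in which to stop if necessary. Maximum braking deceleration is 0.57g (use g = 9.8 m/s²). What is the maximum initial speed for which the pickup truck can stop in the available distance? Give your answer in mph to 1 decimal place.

Maximum speed ≈ 62.1 mph

a = 0.57 × 9.8 = 5.586 m/s².
v²/(2a) = d ⇒ v = √(2 × 5.586 × 69) = √770.87 = 27.7645 m/s.
27.7645 m/s ÷ 0.44704 = 62.107 mph.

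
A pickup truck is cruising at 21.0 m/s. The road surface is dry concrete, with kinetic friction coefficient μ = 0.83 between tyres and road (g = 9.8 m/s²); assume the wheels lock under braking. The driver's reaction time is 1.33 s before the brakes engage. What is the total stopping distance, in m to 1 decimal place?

Total stopping distance ≈ 55.0 m

a = μg = 0.83 × 9.8 = 8.134 m/s².
Reaction distance = v·t_r = 21.0000 × 1.33 = 27.930 m.
Braking distance = v²/(2a) = 21.0000² / (2 × 8.134) = 441.000 / 16.268 = 27.108 m.
Total = 27.930 + 27.108 = 55.038 m.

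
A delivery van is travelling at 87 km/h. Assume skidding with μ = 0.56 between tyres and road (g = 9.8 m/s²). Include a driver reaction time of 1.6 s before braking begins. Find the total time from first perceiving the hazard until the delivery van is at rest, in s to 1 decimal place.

Total time ≈ 6.0 s

87 km/h ÷ 3.6 = 24.1667 m/s.
a = μg = 0.56 × 9.8 = 5.488 m/s².
Braking time = v/a = 24.1667 / 5.488 = 4.404 s.
Total = 1.6 + 4.404 = 6.004 s.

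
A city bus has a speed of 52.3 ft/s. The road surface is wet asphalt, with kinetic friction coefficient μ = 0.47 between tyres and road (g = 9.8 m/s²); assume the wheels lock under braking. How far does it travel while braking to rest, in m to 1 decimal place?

Braking distance ≈ 27.6 m

52.3 ft/s × 0.3048 = 15.9410 m/s.
a = μg = 0.47 × 9.8 = 4.606 m/s².
Braking distance = v²/(2a) = 15.9410² / (2 × 4.606) = 254.115 / 9.212 = 27.585 m.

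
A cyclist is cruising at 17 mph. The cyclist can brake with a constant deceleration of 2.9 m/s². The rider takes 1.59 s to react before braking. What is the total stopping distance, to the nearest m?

17 mph × 0.44704 = 7.5997 m/s.
Reaction distance = v·t_r = 7.5997 × 1.59 = 12.084 m.
Braking distance = v²/(2a) = 7.5997² / (2 × 2.900) = 57.755 / 5.800 = 9.958 m.
Total = 12.084 + 9.958 = 22.042 m.

Total stopping distance ≈ 22 m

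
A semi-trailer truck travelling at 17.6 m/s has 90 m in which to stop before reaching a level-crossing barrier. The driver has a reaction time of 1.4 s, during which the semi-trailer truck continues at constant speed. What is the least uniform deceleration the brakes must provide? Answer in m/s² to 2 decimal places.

Required deceleration ≈ 2.37 m/s²

Distance covered during reaction = 17.6000 × 1.4 = 24.640 m.
Distance available for braking: 90 − 24.640 = 65.360 m.
v² = 2a·d ⇒ a = v²/(2d) = 17.6000² / (2 × 65.360) = 309.760 / 130.720 = 2.3696 m/s².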